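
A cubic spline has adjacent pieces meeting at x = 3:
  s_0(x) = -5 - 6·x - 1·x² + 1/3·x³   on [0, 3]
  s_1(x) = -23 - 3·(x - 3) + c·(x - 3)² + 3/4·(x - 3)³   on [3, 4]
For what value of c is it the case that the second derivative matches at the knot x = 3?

2

s_0''(x) = -2 + 2·x, so s_0''(3) = 4. On the right, s_1''(3) = 2c, so c = 2.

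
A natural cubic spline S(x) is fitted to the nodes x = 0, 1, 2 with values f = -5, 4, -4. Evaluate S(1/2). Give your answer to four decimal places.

1.0938

Put σ_i = S'' at the i-th knot. Here h = (1, 1) and Δ = (9, -8), so the interior equations h_(i-1)·σ_(i-1) + 2(h_(i-1)+h_i)·σ_i + h_i·σ_(i+1) = 6(Δ_i − Δ_(i-1)) read
  1·σ_0 + 4·σ_1 + 1·σ_2 = 6(Δ_1 - Δ_0) = -102
Natural end conditions: σ_0 = σ_2 = 0.
Hence σ_0 = 0, σ_1 = -51/2, σ_2 = 0.
On [0, 1], S(x) = -5 + 53/4·x + 0·x² - 17/4·x³.
With x = 1/2: S(1/2) = 35/32.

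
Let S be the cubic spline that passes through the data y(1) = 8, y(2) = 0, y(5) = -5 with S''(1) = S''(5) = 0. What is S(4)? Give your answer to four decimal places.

-5.4444

With σ_i denoting the second derivative at x_i, h_i = 1, 3, and Δ_i = (y_(i+1) − y_i)/h_i = -8, -5/3:
  1·σ_0 + 8·σ_1 + 3·σ_2 = 6(Δ_1 - Δ_0) = 38
Natural end conditions: σ_0 = σ_2 = 0.
Forward elimination and back-substitution give σ_0 = 0, σ_1 = 19/4, σ_2 = 0.
On [2, 5], S(x) = 0 - 77/12·(x - 2) + 19/8·(x - 2)² - 19/72·(x - 2)³.
With (x - 2) = 2: S(4) = -49/9.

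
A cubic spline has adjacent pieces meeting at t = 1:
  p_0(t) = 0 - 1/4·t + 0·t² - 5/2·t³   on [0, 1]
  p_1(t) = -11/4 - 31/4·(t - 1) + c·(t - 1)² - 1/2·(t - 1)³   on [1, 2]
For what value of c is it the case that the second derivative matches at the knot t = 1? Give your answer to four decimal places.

p_0''(t) = 0 - 15·t, so p_0''(1) = -15. On the right, p_1''(1) = 2c, so c = -15/2.

-7.5000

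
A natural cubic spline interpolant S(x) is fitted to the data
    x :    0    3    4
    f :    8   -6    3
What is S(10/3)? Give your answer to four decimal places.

Let σ_i = S''(x_i). Step sizes h_i = 3, 1; slopes of the chords Δ_i = (y_(i+1) - y_i)/h_i = -14/3, 9.
  3·σ_0 + 8·σ_1 + 1·σ_2 = 6(Δ_1 - Δ_0) = 82
Natural end conditions: σ_0 = σ_2 = 0.
Forward elimination and back-substitution give σ_0 = 0, σ_1 = 41/4, σ_2 = 0.
On [3, 4], S(x) = -6 + 67/12·(x - 3) + 41/8·(x - 3)² - 41/24·(x - 3)³.
With (x - 3) = 1/3: S(10/3) = -1177/324.

-3.6327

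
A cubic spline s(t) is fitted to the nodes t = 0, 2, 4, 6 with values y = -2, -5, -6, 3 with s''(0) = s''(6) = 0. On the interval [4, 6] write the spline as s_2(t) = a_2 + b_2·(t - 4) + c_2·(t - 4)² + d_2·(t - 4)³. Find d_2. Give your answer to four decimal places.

-0.3167

Let M_i = s''(x_i). Step sizes h_i = 2, 2, 2; slopes of the chords Δ_i = (y_(i+1) - y_i)/h_i = -3/2, -1/2, 9/2.
  2·M_0 + 8·M_1 + 2·M_2 = 6(Δ_1 - Δ_0) = 6
  2·M_1 + 8·M_2 + 2·M_3 = 6(Δ_2 - Δ_1) = 30
Natural end conditions: M_0 = M_3 = 0.
Solving: M_0 = 0, M_1 = -1/5, M_2 = 19/5, M_3 = 0.
On [4, 6], with s_2(t) = a_2 + b_2·(t - 4) + c_2·(t - 4)² + d_2·(t - 4)³: c_2 = M_2/2 = 19/10, d_2 = (M_3 - M_2)/(6h_2) = -19/60, b_2 = Δ_2 - h_2(2M_2 + M_3)/6 = 59/30.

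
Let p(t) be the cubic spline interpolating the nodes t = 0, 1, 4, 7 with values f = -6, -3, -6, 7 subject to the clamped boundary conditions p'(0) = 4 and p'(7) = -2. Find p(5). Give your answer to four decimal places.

Let m_i = p''(x_i). Step sizes h_i = 1, 3, 3; slopes of the chords Δ_i = (y_(i+1) - y_i)/h_i = 3, -1, 13/3.
  1·m_0 + 8·m_1 + 3·m_2 = 6(Δ_1 - Δ_0) = -24
  3·m_1 + 12·m_2 + 3·m_3 = 6(Δ_2 - Δ_1) = 32
Clamped end conditions give two more equations: 2h_0·m_0 + h_0·m_1 = 6(Δ_0 - p'(0)) = -6 and h_2·m_2 + 2h_2·m_3 = 6(p'(7) - Δ_2) = -38.
Forward elimination and back-substitution give m_0 = -10/31, m_1 = -166/31, m_2 = 198/31, m_3 = -886/93.
On [4, 7], p(t) = -6 + 84/31·(t - 4) + 99/31·(t - 4)² - 740/837·(t - 4)³.
With (t - 4) = 1: p(5) = -821/837.

-0.9809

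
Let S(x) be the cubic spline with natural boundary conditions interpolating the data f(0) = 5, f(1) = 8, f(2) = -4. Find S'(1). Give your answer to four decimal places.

-4.5000

Let M_i = S''(x_i). Step sizes h_i = 1, 1; slopes of the chords Δ_i = (y_(i+1) - y_i)/h_i = 3, -12.
  1·M_0 + 4·M_1 + 1·M_2 = 6(Δ_1 - Δ_0) = -90
Natural end conditions: M_0 = M_2 = 0.
Solving the tridiagonal system: M_0 = 0, M_1 = -45/2, M_2 = 0.
On [1, 2], S'(x) = b_1 + 2c_1·(x - 1) + 3d_1·(x - 1)² with b_1 = Δ_1 - h_1(2M_1 + M_2)/6 = -9/2, c_1 = M_1/2 = -45/4, d_1 = (M_2 - M_1)/(6h_1) = 15/4. So S'(1) = -9/2.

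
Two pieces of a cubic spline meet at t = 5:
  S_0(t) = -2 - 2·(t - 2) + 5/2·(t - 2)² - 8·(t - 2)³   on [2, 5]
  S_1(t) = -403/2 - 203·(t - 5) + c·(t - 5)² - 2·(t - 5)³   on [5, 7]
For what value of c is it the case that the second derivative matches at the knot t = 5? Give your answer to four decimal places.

S_0''(t) = 5 - 48·(t - 2), so S_0''(5) = -139. On the right, S_1''(5) = 2c, so c = -139/2.

-69.5000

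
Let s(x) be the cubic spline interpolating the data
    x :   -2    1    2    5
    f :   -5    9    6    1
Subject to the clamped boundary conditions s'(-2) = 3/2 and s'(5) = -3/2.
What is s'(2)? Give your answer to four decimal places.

-3.6455

With m_i denoting the second derivative at x_i, h_i = 3, 1, 3, and Δ_i = (y_(i+1) − y_i)/h_i = 14/3, -3, -5/3:
  3·m_0 + 8·m_1 + 1·m_2 = 6(Δ_1 - Δ_0) = -46
  1·m_1 + 8·m_2 + 3·m_3 = 6(Δ_2 - Δ_1) = 8
Clamped end conditions give two more equations: 2h_0·m_0 + h_0·m_1 = 6(Δ_0 - s'(-2)) = 19 and h_2·m_2 + 2h_2·m_3 = 6(s'(5) - Δ_2) = 1.
Hence m_0 = 1259/165, m_1 = -491/55, m_2 = 139/55, m_3 = -181/165.
On [2, 5], s'(x) = b_2 + 2c_2·(x - 2) + 3d_2·(x - 2)² with b_2 = Δ_2 - h_2(2m_2 + m_3)/6 = -401/110, c_2 = m_2/2 = 139/110, d_2 = (m_3 - m_2)/(6h_2) = -299/1485. So s'(2) = -401/110.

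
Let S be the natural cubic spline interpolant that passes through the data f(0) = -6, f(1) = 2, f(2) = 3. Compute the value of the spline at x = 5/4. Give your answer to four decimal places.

2.8242

With M_i denoting the second derivative at x_i, h_i = 1, 1, and Δ_i = (y_(i+1) − y_i)/h_i = 8, 1:
  1·M_0 + 4·M_1 + 1·M_2 = 6(Δ_1 - Δ_0) = -42
Natural end conditions: M_0 = M_2 = 0.
Solving the tridiagonal system: M_0 = 0, M_1 = -21/2, M_2 = 0.
On [1, 2], S(x) = 2 + 9/2·(x - 1) - 21/4·(x - 1)² + 7/4·(x - 1)³.
With (x - 1) = 1/4: S(5/4) = 723/256.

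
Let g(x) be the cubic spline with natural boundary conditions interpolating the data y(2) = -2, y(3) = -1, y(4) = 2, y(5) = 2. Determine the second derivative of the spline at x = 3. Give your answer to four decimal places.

4.4000

Let m_i = g''(x_i). Step sizes h_i = 1, 1, 1; slopes of the chords Δ_i = (y_(i+1) - y_i)/h_i = 1, 3, 0.
  1·m_0 + 4·m_1 + 1·m_2 = 6(Δ_1 - Δ_0) = 12
  1·m_1 + 4·m_2 + 1·m_3 = 6(Δ_2 - Δ_1) = -18
Natural end conditions: m_0 = m_3 = 0.
Hence m_0 = 0, m_1 = 22/5, m_2 = -28/5, m_3 = 0.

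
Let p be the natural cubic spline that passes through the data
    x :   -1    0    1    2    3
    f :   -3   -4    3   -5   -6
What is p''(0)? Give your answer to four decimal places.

With m_i denoting the second derivative at x_i, h_i = 1, 1, 1, 1, and Δ_i = (y_(i+1) − y_i)/h_i = -1, 7, -8, -1:
  1·m_0 + 4·m_1 + 1·m_2 = 6(Δ_1 - Δ_0) = 48
  1·m_1 + 4·m_2 + 1·m_3 = 6(Δ_2 - Δ_1) = -90
  1·m_2 + 4·m_3 + 1·m_4 = 6(Δ_3 - Δ_2) = 42
Natural end conditions: m_0 = m_4 = 0.
Solving the tridiagonal system: m_0 = 0, m_1 = 561/28, m_2 = -225/7, m_3 = 519/28, m_4 = 0.

20.0357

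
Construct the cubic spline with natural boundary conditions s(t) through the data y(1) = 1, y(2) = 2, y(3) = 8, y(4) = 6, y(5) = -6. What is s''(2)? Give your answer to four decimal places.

Put m_i = s'' at the i-th knot. Here h = (1, 1, 1, 1) and Δ = (1, 6, -2, -12), so the interior equations h_(i-1)·m_(i-1) + 2(h_(i-1)+h_i)·m_i + h_i·m_(i+1) = 6(Δ_i − Δ_(i-1)) read
  1·m_0 + 4·m_1 + 1·m_2 = 6(Δ_1 - Δ_0) = 30
  1·m_1 + 4·m_2 + 1·m_3 = 6(Δ_2 - Δ_1) = -48
  1·m_2 + 4·m_3 + 1·m_4 = 6(Δ_3 - Δ_2) = -60
Natural end conditions: m_0 = m_4 = 0.
Forward elimination and back-substitution give m_0 = 0, m_1 = 291/28, m_2 = -81/7, m_3 = -339/28, m_4 = 0.

10.3929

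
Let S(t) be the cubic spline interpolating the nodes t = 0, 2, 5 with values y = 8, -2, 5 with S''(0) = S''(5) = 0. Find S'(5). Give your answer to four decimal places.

Write m_i for S''(x_i). With h_i = 2, 3 and divided differences Δ_i = -5, 7/3, the continuity of S' gives the tridiagonal system
  2·m_0 + 10·m_1 + 3·m_2 = 6(Δ_1 - Δ_0) = 44
Natural end conditions: m_0 = m_2 = 0.
Solving: m_0 = 0, m_1 = 22/5, m_2 = 0.
On [2, 5], S'(t) = b_1 + 2c_1·(t - 2) + 3d_1·(t - 2)² with b_1 = Δ_1 - h_1(2m_1 + m_2)/6 = -31/15, c_1 = m_1/2 = 11/5, d_1 = (m_2 - m_1)/(6h_1) = -11/45. So S'(5) = 68/15.

4.5333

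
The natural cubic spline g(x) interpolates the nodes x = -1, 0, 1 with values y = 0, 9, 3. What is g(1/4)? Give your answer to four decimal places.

With m_i denoting the second derivative at x_i, h_i = 1, 1, and Δ_i = (y_(i+1) − y_i)/h_i = 9, -6:
  1·m_0 + 4·m_1 + 1·m_2 = 6(Δ_1 - Δ_0) = -90
Natural end conditions: m_0 = m_2 = 0.
Forward elimination and back-substitution give m_0 = 0, m_1 = -45/2, m_2 = 0.
On [0, 1], g(x) = 9 + 3/2·x - 45/4·x² + 15/4·x³.
With x = 1/4: g(1/4) = 2235/256.

8.7305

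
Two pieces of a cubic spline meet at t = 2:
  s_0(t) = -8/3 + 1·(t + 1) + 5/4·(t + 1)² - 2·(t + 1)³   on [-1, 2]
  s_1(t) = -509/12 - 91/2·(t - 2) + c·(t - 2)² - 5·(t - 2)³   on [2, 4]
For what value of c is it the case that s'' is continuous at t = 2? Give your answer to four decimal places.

-16.7500

s_0''(t) = 5/2 - 12·(t + 1), so s_0''(2) = -67/2. On the right, s_1''(2) = 2c, so c = -67/4.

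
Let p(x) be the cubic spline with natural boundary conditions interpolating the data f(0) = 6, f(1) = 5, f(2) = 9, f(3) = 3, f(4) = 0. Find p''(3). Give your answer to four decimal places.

9.6429

With M_i denoting the second derivative at x_i, h_i = 1, 1, 1, 1, and Δ_i = (y_(i+1) − y_i)/h_i = -1, 4, -6, -3:
  1·M_0 + 4·M_1 + 1·M_2 = 6(Δ_1 - Δ_0) = 30
  1·M_1 + 4·M_2 + 1·M_3 = 6(Δ_2 - Δ_1) = -60
  1·M_2 + 4·M_3 + 1·M_4 = 6(Δ_3 - Δ_2) = 18
Natural end conditions: M_0 = M_4 = 0.
Solving the tridiagonal system: M_0 = 0, M_1 = 177/14, M_2 = -144/7, M_3 = 135/14, M_4 = 0.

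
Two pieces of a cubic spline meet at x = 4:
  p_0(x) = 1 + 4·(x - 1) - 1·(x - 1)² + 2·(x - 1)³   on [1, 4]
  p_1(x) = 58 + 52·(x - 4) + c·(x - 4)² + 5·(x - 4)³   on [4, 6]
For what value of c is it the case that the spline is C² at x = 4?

17

p_0''(x) = -2 + 12·(x - 1), so p_0''(4) = 34. On the right, p_1''(4) = 2c, so c = 17.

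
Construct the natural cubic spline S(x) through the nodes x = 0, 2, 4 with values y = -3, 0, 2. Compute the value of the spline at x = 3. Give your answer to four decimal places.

1.0938

With m_i denoting the second derivative at x_i, h_i = 2, 2, and Δ_i = (y_(i+1) − y_i)/h_i = 3/2, 1:
  2·m_0 + 8·m_1 + 2·m_2 = 6(Δ_1 - Δ_0) = -3
Natural end conditions: m_0 = m_2 = 0.
Solving: m_0 = 0, m_1 = -3/8, m_2 = 0.
On [2, 4], S(x) = 0 + 5/4·(x - 2) - 3/16·(x - 2)² + 1/32·(x - 2)³.
With (x - 2) = 1: S(3) = 35/32.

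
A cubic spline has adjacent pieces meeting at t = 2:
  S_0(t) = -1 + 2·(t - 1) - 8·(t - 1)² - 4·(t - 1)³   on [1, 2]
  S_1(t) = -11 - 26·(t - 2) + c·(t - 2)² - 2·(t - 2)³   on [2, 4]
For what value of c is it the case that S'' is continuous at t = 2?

-20

S_0''(t) = -16 - 24·(t - 1), so S_0''(2) = -40. On the right, S_1''(2) = 2c, so c = -20.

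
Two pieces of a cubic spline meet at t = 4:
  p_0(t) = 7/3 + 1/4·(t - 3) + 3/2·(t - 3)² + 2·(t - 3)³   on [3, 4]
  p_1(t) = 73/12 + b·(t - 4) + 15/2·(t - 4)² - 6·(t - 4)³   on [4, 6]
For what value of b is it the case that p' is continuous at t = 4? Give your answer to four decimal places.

p_0'(t) = 1/4 + 3·(t - 3) + 6·(t - 3)², so p_0'(4) = 37/4. On the right, p_1'(4) = b, so b = 37/4.

9.2500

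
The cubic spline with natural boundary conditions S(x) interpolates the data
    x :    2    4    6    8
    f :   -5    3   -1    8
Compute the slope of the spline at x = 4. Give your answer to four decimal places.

-0.0667

Let σ_i = S''(x_i). Step sizes h_i = 2, 2, 2; slopes of the chords Δ_i = (y_(i+1) - y_i)/h_i = 4, -2, 9/2.
  2·σ_0 + 8·σ_1 + 2·σ_2 = 6(Δ_1 - Δ_0) = -36
  2·σ_1 + 8·σ_2 + 2·σ_3 = 6(Δ_2 - Δ_1) = 39
Natural end conditions: σ_0 = σ_3 = 0.
Forward elimination and back-substitution give σ_0 = 0, σ_1 = -61/10, σ_2 = 32/5, σ_3 = 0.
On [4, 6], S'(x) = b_1 + 2c_1·(x - 4) + 3d_1·(x - 4)² with b_1 = Δ_1 - h_1(2σ_1 + σ_2)/6 = -1/15, c_1 = σ_1/2 = -61/20, d_1 = (σ_2 - σ_1)/(6h_1) = 25/24. So S'(4) = -1/15.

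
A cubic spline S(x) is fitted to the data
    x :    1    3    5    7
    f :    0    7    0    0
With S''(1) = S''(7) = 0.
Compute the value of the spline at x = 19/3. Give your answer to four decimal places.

Put σ_i = S'' at the i-th knot. Here h = (2, 2, 2) and Δ = (7/2, -7/2, 0), so the interior equations h_(i-1)·σ_(i-1) + 2(h_(i-1)+h_i)·σ_i + h_i·σ_(i+1) = 6(Δ_i − Δ_(i-1)) read
  2·σ_0 + 8·σ_1 + 2·σ_2 = 6(Δ_1 - Δ_0) = -42
  2·σ_1 + 8·σ_2 + 2·σ_3 = 6(Δ_2 - Δ_1) = 21
Natural end conditions: σ_0 = σ_3 = 0.
Hence σ_0 = 0, σ_1 = -63/10, σ_2 = 21/5, σ_3 = 0.
On [5, 7], S(x) = 0 - 14/5·(x - 5) + 21/10·(x - 5)² - 7/20·(x - 5)³.
With (x - 5) = 4/3: S(19/3) = -112/135.

-0.8296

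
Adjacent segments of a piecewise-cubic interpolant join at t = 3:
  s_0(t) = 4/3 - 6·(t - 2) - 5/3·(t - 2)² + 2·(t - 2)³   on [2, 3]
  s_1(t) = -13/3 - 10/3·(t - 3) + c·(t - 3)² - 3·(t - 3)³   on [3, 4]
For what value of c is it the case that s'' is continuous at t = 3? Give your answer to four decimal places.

4.3333

s_0''(t) = -10/3 + 12·(t - 2), so s_0''(3) = 26/3. On the right, s_1''(3) = 2c, so c = 13/3.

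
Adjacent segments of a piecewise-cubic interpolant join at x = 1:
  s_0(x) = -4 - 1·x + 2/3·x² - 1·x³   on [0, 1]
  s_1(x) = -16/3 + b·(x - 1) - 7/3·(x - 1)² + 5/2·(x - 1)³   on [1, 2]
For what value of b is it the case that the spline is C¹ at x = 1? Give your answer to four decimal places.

s_0'(x) = -1 + 4/3·x - 3·x², so s_0'(1) = -8/3. On the right, s_1'(1) = b, so b = -8/3.

-2.6667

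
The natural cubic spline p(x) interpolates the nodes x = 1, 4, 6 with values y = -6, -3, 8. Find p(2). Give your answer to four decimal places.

With σ_i denoting the second derivative at x_i, h_i = 3, 2, and Δ_i = (y_(i+1) − y_i)/h_i = 1, 11/2:
  3·σ_0 + 10·σ_1 + 2·σ_2 = 6(Δ_1 - Δ_0) = 27
Natural end conditions: σ_0 = σ_2 = 0.
Forward elimination and back-substitution give σ_0 = 0, σ_1 = 27/10, σ_2 = 0.
On [1, 4], p(x) = -6 - 7/20·(x - 1) + 0·(x - 1)² + 3/20·(x - 1)³.
With (x - 1) = 1: p(2) = -31/5.

-6.2000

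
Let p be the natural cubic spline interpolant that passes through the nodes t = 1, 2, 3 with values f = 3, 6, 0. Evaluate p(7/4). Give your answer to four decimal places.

5.9883

Let M_i = p''(x_i). Step sizes h_i = 1, 1; slopes of the chords Δ_i = (y_(i+1) - y_i)/h_i = 3, -6.
  1·M_0 + 4·M_1 + 1·M_2 = 6(Δ_1 - Δ_0) = -54
Natural end conditions: M_0 = M_2 = 0.
Solving the tridiagonal system: M_0 = 0, M_1 = -27/2, M_2 = 0.
On [1, 2], p(t) = 3 + 21/4·(t - 1) + 0·(t - 1)² - 9/4·(t - 1)³.
With (t - 1) = 3/4: p(7/4) = 1533/256.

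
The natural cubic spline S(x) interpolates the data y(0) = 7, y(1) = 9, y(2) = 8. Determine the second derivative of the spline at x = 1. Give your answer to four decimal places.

-4.5000

Write m_i for S''(x_i). With h_i = 1, 1 and divided differences Δ_i = 2, -1, the continuity of S' gives the tridiagonal system
  1·m_0 + 4·m_1 + 1·m_2 = 6(Δ_1 - Δ_0) = -18
Natural end conditions: m_0 = m_2 = 0.
Forward elimination and back-substitution give m_0 = 0, m_1 = -9/2, m_2 = 0.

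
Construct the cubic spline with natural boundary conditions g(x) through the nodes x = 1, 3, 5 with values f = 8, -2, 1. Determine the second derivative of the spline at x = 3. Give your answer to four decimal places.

4.8750

Put σ_i = g'' at the i-th knot. Here h = (2, 2) and Δ = (-5, 3/2), so the interior equations h_(i-1)·σ_(i-1) + 2(h_(i-1)+h_i)·σ_i + h_i·σ_(i+1) = 6(Δ_i − Δ_(i-1)) read
  2·σ_0 + 8·σ_1 + 2·σ_2 = 6(Δ_1 - Δ_0) = 39
Natural end conditions: σ_0 = σ_2 = 0.
Hence σ_0 = 0, σ_1 = 39/8, σ_2 = 0.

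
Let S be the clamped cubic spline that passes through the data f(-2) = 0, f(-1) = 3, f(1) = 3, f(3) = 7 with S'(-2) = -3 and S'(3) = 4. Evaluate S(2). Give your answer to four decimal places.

3.8696

Let m_i = S''(x_i). Step sizes h_i = 1, 2, 2; slopes of the chords Δ_i = (y_(i+1) - y_i)/h_i = 3, 0, 2.
  1·m_0 + 6·m_1 + 2·m_2 = 6(Δ_1 - Δ_0) = -18
  2·m_1 + 8·m_2 + 2·m_3 = 6(Δ_2 - Δ_1) = 12
Clamped end conditions give two more equations: 2h_0·m_0 + h_0·m_1 = 6(Δ_0 - S'(-2)) = 36 and h_2·m_2 + 2h_2·m_3 = 6(S'(3) - Δ_2) = 12.
Solving: m_0 = 502/23, m_1 = -176/23, m_2 = 70/23, m_3 = 34/23.
On [1, 3], S(x) = 3 - 12/23·(x - 1) + 35/23·(x - 1)² - 3/23·(x - 1)³.
With (x - 1) = 1: S(2) = 89/23.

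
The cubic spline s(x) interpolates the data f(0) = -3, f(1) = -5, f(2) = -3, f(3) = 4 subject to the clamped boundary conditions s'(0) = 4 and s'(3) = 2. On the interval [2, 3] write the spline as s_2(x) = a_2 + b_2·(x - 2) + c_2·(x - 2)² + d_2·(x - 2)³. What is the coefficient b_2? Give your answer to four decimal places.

6.9333

Let M_i = s''(x_i). Step sizes h_i = 1, 1, 1; slopes of the chords Δ_i = (y_(i+1) - y_i)/h_i = -2, 2, 7.
  1·M_0 + 4·M_1 + 1·M_2 = 6(Δ_1 - Δ_0) = 24
  1·M_1 + 4·M_2 + 1·M_3 = 6(Δ_2 - Δ_1) = 30
Clamped end conditions give two more equations: 2h_0·M_0 + h_0·M_1 = 6(Δ_0 - s'(0)) = -36 and h_2·M_2 + 2h_2·M_3 = 6(s'(3) - Δ_2) = -30.
Solving the tridiagonal system: M_0 = -338/15, M_1 = 136/15, M_2 = 154/15, M_3 = -302/15.
On [2, 3], with s_2(x) = a_2 + b_2·(x - 2) + c_2·(x - 2)² + d_2·(x - 2)³: c_2 = M_2/2 = 77/15, d_2 = (M_3 - M_2)/(6h_2) = -76/15, b_2 = Δ_2 - h_2(2M_2 + M_3)/6 = 104/15.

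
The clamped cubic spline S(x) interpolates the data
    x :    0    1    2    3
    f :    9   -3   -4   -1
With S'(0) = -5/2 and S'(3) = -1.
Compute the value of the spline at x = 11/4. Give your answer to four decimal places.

-1.1266

With σ_i denoting the second derivative at x_i, h_i = 1, 1, 1, and Δ_i = (y_(i+1) − y_i)/h_i = -12, -1, 3:
  1·σ_0 + 4·σ_1 + 1·σ_2 = 6(Δ_1 - Δ_0) = 66
  1·σ_1 + 4·σ_2 + 1·σ_3 = 6(Δ_2 - Δ_1) = 24
Clamped end conditions give two more equations: 2h_0·σ_0 + h_0·σ_1 = 6(Δ_0 - S'(0)) = -57 and h_2·σ_2 + 2h_2·σ_3 = 6(S'(3) - Δ_2) = -24.
Solving: σ_0 = -208/5, σ_1 = 131/5, σ_2 = 14/5, σ_3 = -67/5.
On [2, 3], S(x) = -4 + 43/10·(x - 2) + 7/5·(x - 2)² - 27/10·(x - 2)³.
With (x - 2) = 3/4: S(11/4) = -721/640.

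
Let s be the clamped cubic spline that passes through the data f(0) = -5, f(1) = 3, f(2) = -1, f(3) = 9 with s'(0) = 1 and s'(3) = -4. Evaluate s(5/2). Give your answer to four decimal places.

5.1417

With σ_i denoting the second derivative at x_i, h_i = 1, 1, 1, and Δ_i = (y_(i+1) − y_i)/h_i = 8, -4, 10:
  1·σ_0 + 4·σ_1 + 1·σ_2 = 6(Δ_1 - Δ_0) = -72
  1·σ_1 + 4·σ_2 + 1·σ_3 = 6(Δ_2 - Δ_1) = 84
Clamped end conditions give two more equations: 2h_0·σ_0 + h_0·σ_1 = 6(Δ_0 - s'(0)) = 42 and h_2·σ_2 + 2h_2·σ_3 = 6(s'(3) - Δ_2) = -84.
Hence σ_0 = 616/15, σ_1 = -602/15, σ_2 = 712/15, σ_3 = -986/15.
On [2, 3], s(t) = -1 + 77/15·(t - 2) + 356/15·(t - 2)² - 283/15·(t - 2)³.
With (t - 2) = 1/2: s(5/2) = 617/120.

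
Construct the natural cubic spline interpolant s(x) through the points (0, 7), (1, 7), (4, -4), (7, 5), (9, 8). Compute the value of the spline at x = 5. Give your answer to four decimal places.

Write m_i for s''(x_i). With h_i = 1, 3, 3, 2 and divided differences Δ_i = 0, -11/3, 3, 3/2, the continuity of s' gives the tridiagonal system
  1·m_0 + 8·m_1 + 3·m_2 = 6(Δ_1 - Δ_0) = -22
  3·m_1 + 12·m_2 + 3·m_3 = 6(Δ_2 - Δ_1) = 40
  3·m_2 + 10·m_3 + 2·m_4 = 6(Δ_3 - Δ_2) = -9
Natural end conditions: m_0 = m_4 = 0.
Forward elimination and back-substitution give m_0 = 0, m_1 = -1241/266, m_2 = 2038/399, m_3 = -647/266, m_4 = 0.
On [4, 7], s(x) = -4 - 1423/1596·(x - 4) + 1019/399·(x - 4)² - 6017/14364·(x - 4)³.
With (x - 4) = 1: s(5) = -521/189.

-2.7566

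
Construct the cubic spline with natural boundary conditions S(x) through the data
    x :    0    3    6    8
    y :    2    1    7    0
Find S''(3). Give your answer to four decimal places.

Let σ_i = S''(x_i). Step sizes h_i = 3, 3, 2; slopes of the chords Δ_i = (y_(i+1) - y_i)/h_i = -1/3, 2, -7/2.
  3·σ_0 + 12·σ_1 + 3·σ_2 = 6(Δ_1 - Δ_0) = 14
  3·σ_1 + 10·σ_2 + 2·σ_3 = 6(Δ_2 - Δ_1) = -33
Natural end conditions: σ_0 = σ_3 = 0.
Solving: σ_0 = 0, σ_1 = 239/111, σ_2 = -146/37, σ_3 = 0.

2.1532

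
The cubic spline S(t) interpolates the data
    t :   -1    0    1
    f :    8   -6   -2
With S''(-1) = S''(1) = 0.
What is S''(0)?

27

With M_i denoting the second derivative at x_i, h_i = 1, 1, and Δ_i = (y_(i+1) − y_i)/h_i = -14, 4:
  1·M_0 + 4·M_1 + 1·M_2 = 6(Δ_1 - Δ_0) = 108
Natural end conditions: M_0 = M_2 = 0.
Hence M_0 = 0, M_1 = 27, M_2 = 0.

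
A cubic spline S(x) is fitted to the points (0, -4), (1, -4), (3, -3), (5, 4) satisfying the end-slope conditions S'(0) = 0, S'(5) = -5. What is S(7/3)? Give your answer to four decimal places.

-4.6248

Let M_i = S''(x_i). Step sizes h_i = 1, 2, 2; slopes of the chords Δ_i = (y_(i+1) - y_i)/h_i = 0, 1/2, 7/2.
  1·M_0 + 6·M_1 + 2·M_2 = 6(Δ_1 - Δ_0) = 3
  2·M_1 + 8·M_2 + 2·M_3 = 6(Δ_2 - Δ_1) = 18
Clamped end conditions give two more equations: 2h_0·M_0 + h_0·M_1 = 6(Δ_0 - S'(0)) = 0 and h_2·M_2 + 2h_2·M_3 = 6(S'(5) - Δ_2) = -51.
Solving the tridiagonal system: M_0 = 22/23, M_1 = -44/23, M_2 = 311/46, M_3 = -371/23.
On [1, 3], S(x) = -4 - 11/23·(x - 1) - 22/23·(x - 1)² + 133/184·(x - 1)³.
With (x - 1) = 4/3: S(7/3) = -2872/621.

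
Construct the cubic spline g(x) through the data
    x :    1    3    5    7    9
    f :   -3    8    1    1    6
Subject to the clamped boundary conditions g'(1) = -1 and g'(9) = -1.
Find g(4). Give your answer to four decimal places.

6.2210

Let M_i = g''(x_i). Step sizes h_i = 2, 2, 2, 2; slopes of the chords Δ_i = (y_(i+1) - y_i)/h_i = 11/2, -7/2, 0, 5/2.
  2·M_0 + 8·M_1 + 2·M_2 = 6(Δ_1 - Δ_0) = -54
  2·M_1 + 8·M_2 + 2·M_3 = 6(Δ_2 - Δ_1) = 21
  2·M_2 + 8·M_3 + 2·M_4 = 6(Δ_3 - Δ_2) = 15
Clamped end conditions give two more equations: 2h_0·M_0 + h_0·M_1 = 6(Δ_0 - g'(1)) = 39 and h_3·M_3 + 2h_3·M_4 = 6(g'(9) - Δ_3) = -21.
Solving: M_0 = 1761/112, M_1 = -669/56, M_2 = 81/16, M_3 = 123/56, M_4 = -711/112.
On [3, 5], g(x) = 8 + 311/112·(x - 3) - 669/112·(x - 3)² + 635/448·(x - 3)³.
With (x - 3) = 1: g(4) = 2787/448.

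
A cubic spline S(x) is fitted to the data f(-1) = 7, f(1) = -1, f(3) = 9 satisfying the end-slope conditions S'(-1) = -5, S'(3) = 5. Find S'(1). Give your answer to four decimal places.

Put M_i = S'' at the i-th knot. Here h = (2, 2) and Δ = (-4, 5), so the interior equations h_(i-1)·M_(i-1) + 2(h_(i-1)+h_i)·M_i + h_i·M_(i+1) = 6(Δ_i − Δ_(i-1)) read
  2·M_0 + 8·M_1 + 2·M_2 = 6(Δ_1 - Δ_0) = 54
Clamped end conditions give two more equations: 2h_0·M_0 + h_0·M_1 = 6(Δ_0 - S'(-1)) = 6 and h_1·M_1 + 2h_1·M_2 = 6(S'(3) - Δ_1) = 0.
Solving the tridiagonal system: M_0 = -11/4, M_1 = 17/2, M_2 = -17/4.
On [1, 3], S'(x) = b_1 + 2c_1·(x - 1) + 3d_1·(x - 1)² with b_1 = Δ_1 - h_1(2M_1 + M_2)/6 = 3/4, c_1 = M_1/2 = 17/4, d_1 = (M_2 - M_1)/(6h_1) = -17/16. So S'(1) = 3/4.

0.7500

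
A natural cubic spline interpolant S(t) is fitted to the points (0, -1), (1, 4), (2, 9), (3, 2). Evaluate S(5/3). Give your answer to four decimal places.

8.2815

Put σ_i = S'' at the i-th knot. Here h = (1, 1, 1) and Δ = (5, 5, -7), so the interior equations h_(i-1)·σ_(i-1) + 2(h_(i-1)+h_i)·σ_i + h_i·σ_(i+1) = 6(Δ_i − Δ_(i-1)) read
  1·σ_0 + 4·σ_1 + 1·σ_2 = 6(Δ_1 - Δ_0) = 0
  1·σ_1 + 4·σ_2 + 1·σ_3 = 6(Δ_2 - Δ_1) = -72
Natural end conditions: σ_0 = σ_3 = 0.
Forward elimination and back-substitution give σ_0 = 0, σ_1 = 24/5, σ_2 = -96/5, σ_3 = 0.
On [1, 2], S(t) = 4 + 33/5·(t - 1) + 12/5·(t - 1)² - 4·(t - 1)³.
With (t - 1) = 2/3: S(5/3) = 1118/135.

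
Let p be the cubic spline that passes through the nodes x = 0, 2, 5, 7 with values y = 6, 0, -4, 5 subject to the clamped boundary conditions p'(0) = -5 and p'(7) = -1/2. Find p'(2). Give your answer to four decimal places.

Write M_i for p''(x_i). With h_i = 2, 3, 2 and divided differences Δ_i = -3, -4/3, 9/2, the continuity of p' gives the tridiagonal system
  2·M_0 + 10·M_1 + 3·M_2 = 6(Δ_1 - Δ_0) = 10
  3·M_1 + 10·M_2 + 2·M_3 = 6(Δ_2 - Δ_1) = 35
Clamped end conditions give two more equations: 2h_0·M_0 + h_0·M_1 = 6(Δ_0 - p'(0)) = 12 and h_2·M_2 + 2h_2·M_3 = 6(p'(7) - Δ_2) = -30.
Forward elimination and back-substitution give M_0 = 91/24, M_1 = -19/12, M_2 = 73/12, M_3 = -253/24.
On [2, 5], p'(x) = b_1 + 2c_1·(x - 2) + 3d_1·(x - 2)² with b_1 = Δ_1 - h_1(2M_1 + M_2)/6 = -67/24, c_1 = M_1/2 = -19/24, d_1 = (M_2 - M_1)/(6h_1) = 23/54. So p'(2) = -67/24.

-2.7917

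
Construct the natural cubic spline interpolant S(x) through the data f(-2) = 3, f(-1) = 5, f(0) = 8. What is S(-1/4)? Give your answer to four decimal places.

Write σ_i for S''(x_i). With h_i = 1, 1 and divided differences Δ_i = 2, 3, the continuity of S' gives the tridiagonal system
  1·σ_0 + 4·σ_1 + 1·σ_2 = 6(Δ_1 - Δ_0) = 6
Natural end conditions: σ_0 = σ_2 = 0.
Hence σ_0 = 0, σ_1 = 3/2, σ_2 = 0.
On [-1, 0], S(x) = 5 + 5/2·(x + 1) + 3/4·(x + 1)² - 1/4·(x + 1)³.
With (x + 1) = 3/4: S(-1/4) = 1841/256.

7.1914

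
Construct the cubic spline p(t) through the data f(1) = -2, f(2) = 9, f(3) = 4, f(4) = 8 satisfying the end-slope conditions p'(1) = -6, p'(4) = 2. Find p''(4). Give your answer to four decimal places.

-21.8667

Put M_i = p'' at the i-th knot. Here h = (1, 1, 1) and Δ = (11, -5, 4), so the interior equations h_(i-1)·M_(i-1) + 2(h_(i-1)+h_i)·M_i + h_i·M_(i+1) = 6(Δ_i − Δ_(i-1)) read
  1·M_0 + 4·M_1 + 1·M_2 = 6(Δ_1 - Δ_0) = -96
  1·M_1 + 4·M_2 + 1·M_3 = 6(Δ_2 - Δ_1) = 54
Clamped end conditions give two more equations: 2h_0·M_0 + h_0·M_1 = 6(Δ_0 - p'(1)) = 102 and h_2·M_2 + 2h_2·M_3 = 6(p'(4) - Δ_2) = -12.
Solving: M_0 = 1148/15, M_1 = -766/15, M_2 = 476/15, M_3 = -328/15.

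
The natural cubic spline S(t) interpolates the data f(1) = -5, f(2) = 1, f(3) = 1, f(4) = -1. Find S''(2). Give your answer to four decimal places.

-8.8000

Let m_i = S''(x_i). Step sizes h_i = 1, 1, 1; slopes of the chords Δ_i = (y_(i+1) - y_i)/h_i = 6, 0, -2.
  1·m_0 + 4·m_1 + 1·m_2 = 6(Δ_1 - Δ_0) = -36
  1·m_1 + 4·m_2 + 1·m_3 = 6(Δ_2 - Δ_1) = -12
Natural end conditions: m_0 = m_3 = 0.
Solving the tridiagonal system: m_0 = 0, m_1 = -44/5, m_2 = -4/5, m_3 = 0.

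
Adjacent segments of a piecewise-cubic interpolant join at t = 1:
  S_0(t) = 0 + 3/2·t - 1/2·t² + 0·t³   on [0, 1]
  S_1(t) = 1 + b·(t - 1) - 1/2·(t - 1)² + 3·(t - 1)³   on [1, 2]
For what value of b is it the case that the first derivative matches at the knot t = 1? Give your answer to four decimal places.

0.5000

S_0'(t) = 3/2 - 1·t + 0·t², so S_0'(1) = 1/2. On the right, S_1'(1) = b, so b = 1/2.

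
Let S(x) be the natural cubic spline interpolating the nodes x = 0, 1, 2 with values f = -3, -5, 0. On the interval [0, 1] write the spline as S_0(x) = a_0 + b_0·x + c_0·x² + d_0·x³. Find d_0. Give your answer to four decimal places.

Let σ_i = S''(x_i). Step sizes h_i = 1, 1; slopes of the chords Δ_i = (y_(i+1) - y_i)/h_i = -2, 5.
  1·σ_0 + 4·σ_1 + 1·σ_2 = 6(Δ_1 - Δ_0) = 42
Natural end conditions: σ_0 = σ_2 = 0.
Forward elimination and back-substitution give σ_0 = 0, σ_1 = 21/2, σ_2 = 0.
On [0, 1], with S_0(x) = a_0 + b_0·x + c_0·x² + d_0·x³: c_0 = σ_0/2 = 0, d_0 = (σ_1 - σ_0)/(6h_0) = 7/4, b_0 = Δ_0 - h_0(2σ_0 + σ_1)/6 = -15/4.

1.7500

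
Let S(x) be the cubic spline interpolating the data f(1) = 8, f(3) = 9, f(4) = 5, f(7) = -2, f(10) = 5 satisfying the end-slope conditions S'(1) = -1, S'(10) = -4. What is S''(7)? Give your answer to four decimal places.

4.3580

Put σ_i = S'' at the i-th knot. Here h = (2, 1, 3, 3) and Δ = (1/2, -4, -7/3, 7/3), so the interior equations h_(i-1)·σ_(i-1) + 2(h_(i-1)+h_i)·σ_i + h_i·σ_(i+1) = 6(Δ_i − Δ_(i-1)) read
  2·σ_0 + 6·σ_1 + 1·σ_2 = 6(Δ_1 - Δ_0) = -27
  1·σ_1 + 8·σ_2 + 3·σ_3 = 6(Δ_2 - Δ_1) = 10
  3·σ_2 + 12·σ_3 + 3·σ_4 = 6(Δ_3 - Δ_2) = 28
Clamped end conditions give two more equations: 2h_0·σ_0 + h_0·σ_1 = 6(Δ_0 - S'(1)) = 9 and h_3·σ_3 + 2h_3·σ_4 = 6(S'(10) - Δ_3) = -38.
Solving: σ_0 = 1763/324, σ_1 = -517/81, σ_2 = 67/162, σ_3 = 353/81, σ_4 = -1379/162.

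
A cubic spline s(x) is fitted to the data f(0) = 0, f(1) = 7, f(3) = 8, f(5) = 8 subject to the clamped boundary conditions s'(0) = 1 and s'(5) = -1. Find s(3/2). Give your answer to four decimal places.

9.2636

With M_i denoting the second derivative at x_i, h_i = 1, 2, 2, and Δ_i = (y_(i+1) − y_i)/h_i = 7, 1/2, 0:
  1·M_0 + 6·M_1 + 2·M_2 = 6(Δ_1 - Δ_0) = -39
  2·M_1 + 8·M_2 + 2·M_3 = 6(Δ_2 - Δ_1) = -3
Clamped end conditions give two more equations: 2h_0·M_0 + h_0·M_1 = 6(Δ_0 - s'(0)) = 36 and h_2·M_2 + 2h_2·M_3 = 6(s'(5) - Δ_2) = -6.
Solving: M_0 = 547/23, M_1 = -266/23, M_2 = 76/23, M_3 = -145/46.
On [1, 3], s(x) = 7 + 327/46·(x - 1) - 133/23·(x - 1)² + 57/46·(x - 1)³.
With (x - 1) = 1/2: s(3/2) = 3409/368.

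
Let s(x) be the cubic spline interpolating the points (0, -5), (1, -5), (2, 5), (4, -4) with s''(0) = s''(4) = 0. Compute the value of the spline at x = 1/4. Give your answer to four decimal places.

-5.7592

Put σ_i = s'' at the i-th knot. Here h = (1, 1, 2) and Δ = (0, 10, -9/2), so the interior equations h_(i-1)·σ_(i-1) + 2(h_(i-1)+h_i)·σ_i + h_i·σ_(i+1) = 6(Δ_i − Δ_(i-1)) read
  1·σ_0 + 4·σ_1 + 1·σ_2 = 6(Δ_1 - Δ_0) = 60
  1·σ_1 + 6·σ_2 + 2·σ_3 = 6(Δ_2 - Δ_1) = -87
Natural end conditions: σ_0 = σ_3 = 0.
Solving the tridiagonal system: σ_0 = 0, σ_1 = 447/23, σ_2 = -408/23, σ_3 = 0.
On [0, 1], s(x) = -5 - 149/46·x + 0·x² + 149/46·x³.
With x = 1/4: s(1/4) = -16955/2944.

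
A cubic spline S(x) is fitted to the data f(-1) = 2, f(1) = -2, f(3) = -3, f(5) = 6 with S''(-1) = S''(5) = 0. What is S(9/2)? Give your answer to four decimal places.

3.1719

Write m_i for S''(x_i). With h_i = 2, 2, 2 and divided differences Δ_i = -2, -1/2, 9/2, the continuity of S' gives the tridiagonal system
  2·m_0 + 8·m_1 + 2·m_2 = 6(Δ_1 - Δ_0) = 9
  2·m_1 + 8·m_2 + 2·m_3 = 6(Δ_2 - Δ_1) = 30
Natural end conditions: m_0 = m_3 = 0.
Forward elimination and back-substitution give m_0 = 0, m_1 = 1/5, m_2 = 37/10, m_3 = 0.
On [3, 5], S(x) = -3 + 61/30·(x - 3) + 37/20·(x - 3)² - 37/120·(x - 3)³.
With (x - 3) = 3/2: S(9/2) = 203/64.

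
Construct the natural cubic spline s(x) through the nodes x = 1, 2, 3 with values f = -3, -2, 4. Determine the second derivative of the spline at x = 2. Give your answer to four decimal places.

With σ_i denoting the second derivative at x_i, h_i = 1, 1, and Δ_i = (y_(i+1) − y_i)/h_i = 1, 6:
  1·σ_0 + 4·σ_1 + 1·σ_2 = 6(Δ_1 - Δ_0) = 30
Natural end conditions: σ_0 = σ_2 = 0.
Solving the tridiagonal system: σ_0 = 0, σ_1 = 15/2, σ_2 = 0.

7.5000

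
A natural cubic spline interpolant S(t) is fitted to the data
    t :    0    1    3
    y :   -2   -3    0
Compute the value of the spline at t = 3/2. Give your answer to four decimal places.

-2.7969

Put M_i = S'' at the i-th knot. Here h = (1, 2) and Δ = (-1, 3/2), so the interior equations h_(i-1)·M_(i-1) + 2(h_(i-1)+h_i)·M_i + h_i·M_(i+1) = 6(Δ_i − Δ_(i-1)) read
  1·M_0 + 6·M_1 + 2·M_2 = 6(Δ_1 - Δ_0) = 15
Natural end conditions: M_0 = M_2 = 0.
Solving the tridiagonal system: M_0 = 0, M_1 = 5/2, M_2 = 0.
On [1, 3], S(t) = -3 - 1/6·(t - 1) + 5/4·(t - 1)² - 5/24·(t - 1)³.
With (t - 1) = 1/2: S(3/2) = -179/64.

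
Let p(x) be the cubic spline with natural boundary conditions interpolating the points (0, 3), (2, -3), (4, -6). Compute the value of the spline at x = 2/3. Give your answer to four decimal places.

0.7778

Put σ_i = p'' at the i-th knot. Here h = (2, 2) and Δ = (-3, -3/2), so the interior equations h_(i-1)·σ_(i-1) + 2(h_(i-1)+h_i)·σ_i + h_i·σ_(i+1) = 6(Δ_i − Δ_(i-1)) read
  2·σ_0 + 8·σ_1 + 2·σ_2 = 6(Δ_1 - Δ_0) = 9
Natural end conditions: σ_0 = σ_2 = 0.
Hence σ_0 = 0, σ_1 = 9/8, σ_2 = 0.
On [0, 2], p(x) = 3 - 27/8·x + 0·x² + 3/32·x³.
With x = 2/3: p(2/3) = 7/9.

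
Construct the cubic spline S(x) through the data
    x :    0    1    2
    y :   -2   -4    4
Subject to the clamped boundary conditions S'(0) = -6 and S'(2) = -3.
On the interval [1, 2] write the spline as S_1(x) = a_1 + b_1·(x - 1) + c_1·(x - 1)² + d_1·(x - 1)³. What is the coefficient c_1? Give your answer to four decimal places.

13.5000

Write M_i for S''(x_i). With h_i = 1, 1 and divided differences Δ_i = -2, 8, the continuity of S' gives the tridiagonal system
  1·M_0 + 4·M_1 + 1·M_2 = 6(Δ_1 - Δ_0) = 60
Clamped end conditions give two more equations: 2h_0·M_0 + h_0·M_1 = 6(Δ_0 - S'(0)) = 24 and h_1·M_1 + 2h_1·M_2 = 6(S'(2) - Δ_1) = -66.
Forward elimination and back-substitution give M_0 = -3/2, M_1 = 27, M_2 = -93/2.
On [1, 2], with S_1(x) = a_1 + b_1·(x - 1) + c_1·(x - 1)² + d_1·(x - 1)³: c_1 = M_1/2 = 27/2, d_1 = (M_2 - M_1)/(6h_1) = -49/4, b_1 = Δ_1 - h_1(2M_1 + M_2)/6 = 27/4.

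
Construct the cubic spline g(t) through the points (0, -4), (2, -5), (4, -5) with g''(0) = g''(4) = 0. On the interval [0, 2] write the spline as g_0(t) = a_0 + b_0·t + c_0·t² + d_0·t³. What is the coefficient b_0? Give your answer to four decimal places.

Let M_i = g''(x_i). Step sizes h_i = 2, 2; slopes of the chords Δ_i = (y_(i+1) - y_i)/h_i = -1/2, 0.
  2·M_0 + 8·M_1 + 2·M_2 = 6(Δ_1 - Δ_0) = 3
Natural end conditions: M_0 = M_2 = 0.
Forward elimination and back-substitution give M_0 = 0, M_1 = 3/8, M_2 = 0.
On [0, 2], with g_0(t) = a_0 + b_0·t + c_0·t² + d_0·t³: c_0 = M_0/2 = 0, d_0 = (M_1 - M_0)/(6h_0) = 1/32, b_0 = Δ_0 - h_0(2M_0 + M_1)/6 = -5/8.

-0.6250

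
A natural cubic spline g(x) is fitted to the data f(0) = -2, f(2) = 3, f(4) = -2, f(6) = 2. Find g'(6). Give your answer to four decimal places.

Let M_i = g''(x_i). Step sizes h_i = 2, 2, 2; slopes of the chords Δ_i = (y_(i+1) - y_i)/h_i = 5/2, -5/2, 2.
  2·M_0 + 8·M_1 + 2·M_2 = 6(Δ_1 - Δ_0) = -30
  2·M_1 + 8·M_2 + 2·M_3 = 6(Δ_2 - Δ_1) = 27
Natural end conditions: M_0 = M_3 = 0.
Forward elimination and back-substitution give M_0 = 0, M_1 = -49/10, M_2 = 23/5, M_3 = 0.
On [4, 6], g'(x) = b_2 + 2c_2·(x - 4) + 3d_2·(x - 4)² with b_2 = Δ_2 - h_2(2M_2 + M_3)/6 = -16/15, c_2 = M_2/2 = 23/10, d_2 = (M_3 - M_2)/(6h_2) = -23/60. So g'(6) = 53/15.

3.5333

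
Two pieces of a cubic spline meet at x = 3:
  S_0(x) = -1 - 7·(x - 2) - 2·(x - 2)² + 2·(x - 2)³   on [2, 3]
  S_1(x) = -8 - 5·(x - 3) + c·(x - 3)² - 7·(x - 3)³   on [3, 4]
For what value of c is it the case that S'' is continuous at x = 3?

4

S_0''(x) = -4 + 12·(x - 2), so S_0''(3) = 8. On the right, S_1''(3) = 2c, so c = 4.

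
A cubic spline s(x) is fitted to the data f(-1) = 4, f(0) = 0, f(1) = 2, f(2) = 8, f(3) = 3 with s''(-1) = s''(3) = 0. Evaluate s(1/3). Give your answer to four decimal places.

With σ_i denoting the second derivative at x_i, h_i = 1, 1, 1, 1, and Δ_i = (y_(i+1) − y_i)/h_i = -4, 2, 6, -5:
  1·σ_0 + 4·σ_1 + 1·σ_2 = 6(Δ_1 - Δ_0) = 36
  1·σ_1 + 4·σ_2 + 1·σ_3 = 6(Δ_2 - Δ_1) = 24
  1·σ_2 + 4·σ_3 + 1·σ_4 = 6(Δ_3 - Δ_2) = -66
Natural end conditions: σ_0 = σ_4 = 0.
Hence σ_0 = 0, σ_1 = 27/4, σ_2 = 9, σ_3 = -75/4, σ_4 = 0.
On [0, 1], s(x) = 0 - 7/4·x + 27/8·x² + 3/8·x³.
With x = 1/3: s(1/3) = -7/36.

-0.1944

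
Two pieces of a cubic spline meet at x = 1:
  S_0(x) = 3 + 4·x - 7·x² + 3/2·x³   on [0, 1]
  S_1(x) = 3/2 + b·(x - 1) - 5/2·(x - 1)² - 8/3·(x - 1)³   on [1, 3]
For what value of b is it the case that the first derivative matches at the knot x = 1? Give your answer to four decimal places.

-5.5000

S_0'(x) = 4 - 14·x + 9/2·x², so S_0'(1) = -11/2. On the right, S_1'(1) = b, so b = -11/2.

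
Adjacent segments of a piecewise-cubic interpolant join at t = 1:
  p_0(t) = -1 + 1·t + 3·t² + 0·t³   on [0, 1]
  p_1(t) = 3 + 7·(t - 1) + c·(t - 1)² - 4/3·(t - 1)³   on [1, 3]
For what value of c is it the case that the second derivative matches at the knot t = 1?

p_0''(t) = 6 + 0·t, so p_0''(1) = 6. On the right, p_1''(1) = 2c, so c = 3.

3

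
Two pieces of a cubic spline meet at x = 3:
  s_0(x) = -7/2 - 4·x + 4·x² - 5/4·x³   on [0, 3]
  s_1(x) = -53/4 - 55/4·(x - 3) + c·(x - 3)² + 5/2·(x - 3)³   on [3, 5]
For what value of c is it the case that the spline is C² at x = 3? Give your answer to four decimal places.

s_0''(x) = 8 - 15/2·x, so s_0''(3) = -29/2. On the right, s_1''(3) = 2c, so c = -29/4.

-7.2500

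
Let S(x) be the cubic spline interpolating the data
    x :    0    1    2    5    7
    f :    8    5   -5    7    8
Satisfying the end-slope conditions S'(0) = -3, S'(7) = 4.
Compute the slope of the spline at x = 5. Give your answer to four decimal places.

Put σ_i = S'' at the i-th knot. Here h = (1, 1, 3, 2) and Δ = (-3, -10, 4, 1/2), so the interior equations h_(i-1)·σ_(i-1) + 2(h_(i-1)+h_i)·σ_i + h_i·σ_(i+1) = 6(Δ_i − Δ_(i-1)) read
  1·σ_0 + 4·σ_1 + 1·σ_2 = 6(Δ_1 - Δ_0) = -42
  1·σ_1 + 8·σ_2 + 3·σ_3 = 6(Δ_2 - Δ_1) = 84
  3·σ_2 + 10·σ_3 + 2·σ_4 = 6(Δ_3 - Δ_2) = -21
Clamped end conditions give two more equations: 2h_0·σ_0 + h_0·σ_1 = 6(Δ_0 - S'(0)) = 0 and h_3·σ_3 + 2h_3·σ_4 = 6(S'(7) - Δ_3) = 21.
Hence σ_0 = 777/94, σ_1 = -777/47, σ_2 = 1491/94, σ_3 = -413/47, σ_4 = 1813/188.
On [5, 7], S'(x) = b_3 + 2c_3·(x - 5) + 3d_3·(x - 5)² with b_3 = Δ_3 - h_3(2σ_3 + σ_4)/6 = 591/188, c_3 = σ_3/2 = -413/94, d_3 = (σ_4 - σ_3)/(6h_3) = 1155/752. So S'(5) = 591/188.

3.1436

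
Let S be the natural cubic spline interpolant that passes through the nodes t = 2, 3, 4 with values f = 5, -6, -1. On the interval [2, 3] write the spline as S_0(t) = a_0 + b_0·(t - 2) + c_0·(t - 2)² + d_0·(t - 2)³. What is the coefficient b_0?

-15

Put σ_i = S'' at the i-th knot. Here h = (1, 1) and Δ = (-11, 5), so the interior equations h_(i-1)·σ_(i-1) + 2(h_(i-1)+h_i)·σ_i + h_i·σ_(i+1) = 6(Δ_i − Δ_(i-1)) read
  1·σ_0 + 4·σ_1 + 1·σ_2 = 6(Δ_1 - Δ_0) = 96
Natural end conditions: σ_0 = σ_2 = 0.
Solving: σ_0 = 0, σ_1 = 24, σ_2 = 0.
On [2, 3], with S_0(t) = a_0 + b_0·(t - 2) + c_0·(t - 2)² + d_0·(t - 2)³: c_0 = σ_0/2 = 0, d_0 = (σ_1 - σ_0)/(6h_0) = 4, b_0 = Δ_0 - h_0(2σ_0 + σ_1)/6 = -15.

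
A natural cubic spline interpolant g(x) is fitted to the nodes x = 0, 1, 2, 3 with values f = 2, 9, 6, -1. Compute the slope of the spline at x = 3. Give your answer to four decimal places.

Let σ_i = g''(x_i). Step sizes h_i = 1, 1, 1; slopes of the chords Δ_i = (y_(i+1) - y_i)/h_i = 7, -3, -7.
  1·σ_0 + 4·σ_1 + 1·σ_2 = 6(Δ_1 - Δ_0) = -60
  1·σ_1 + 4·σ_2 + 1·σ_3 = 6(Δ_2 - Δ_1) = -24
Natural end conditions: σ_0 = σ_3 = 0.
Hence σ_0 = 0, σ_1 = -72/5, σ_2 = -12/5, σ_3 = 0.
On [2, 3], g'(x) = b_2 + 2c_2·(x - 2) + 3d_2·(x - 2)² with b_2 = Δ_2 - h_2(2σ_2 + σ_3)/6 = -31/5, c_2 = σ_2/2 = -6/5, d_2 = (σ_3 - σ_2)/(6h_2) = 2/5. So g'(3) = -37/5.

-7.4000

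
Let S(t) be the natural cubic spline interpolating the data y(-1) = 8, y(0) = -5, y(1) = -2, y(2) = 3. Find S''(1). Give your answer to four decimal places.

-3.2000

With M_i denoting the second derivative at x_i, h_i = 1, 1, 1, and Δ_i = (y_(i+1) − y_i)/h_i = -13, 3, 5:
  1·M_0 + 4·M_1 + 1·M_2 = 6(Δ_1 - Δ_0) = 96
  1·M_1 + 4·M_2 + 1·M_3 = 6(Δ_2 - Δ_1) = 12
Natural end conditions: M_0 = M_3 = 0.
Solving: M_0 = 0, M_1 = 124/5, M_2 = -16/5, M_3 = 0.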